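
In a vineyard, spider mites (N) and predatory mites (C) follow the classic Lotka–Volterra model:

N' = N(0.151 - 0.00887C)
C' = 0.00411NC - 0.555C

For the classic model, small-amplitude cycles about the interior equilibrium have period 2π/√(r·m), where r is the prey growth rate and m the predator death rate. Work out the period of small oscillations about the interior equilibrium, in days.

T ≈ 21.7 days

Here r = 0.151 and m = 0.555, so r·m = 0.0838.
ω = √0.0838 = 0.289 per day, hence T = 2π/ω ≈ 21.7 days.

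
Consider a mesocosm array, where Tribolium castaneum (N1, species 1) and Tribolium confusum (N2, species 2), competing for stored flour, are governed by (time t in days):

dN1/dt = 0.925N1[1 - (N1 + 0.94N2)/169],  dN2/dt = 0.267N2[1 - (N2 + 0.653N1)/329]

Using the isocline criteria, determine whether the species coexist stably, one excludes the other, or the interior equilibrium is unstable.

species 2 excludes species 1

Compare the nullcline intercepts: K1/α12 = 169/0.94 = 180 < K2 = 329; K2/α21 = 329/0.653 = 504 > K1 = 169.
Since the inequalities point opposite ways, species 2 can invade but species 1 cannot.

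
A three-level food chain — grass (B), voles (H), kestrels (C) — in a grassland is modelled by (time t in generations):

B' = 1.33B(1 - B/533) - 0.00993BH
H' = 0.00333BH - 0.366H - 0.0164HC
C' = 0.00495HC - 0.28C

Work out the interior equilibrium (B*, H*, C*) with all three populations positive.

From dC/dt = 0: 0.00495H* = 0.28, so H* = 56.6.
From dB/dt = 0: 1.33(1 - B*/533) = 0.00993·56.6, giving B* = 533·(1 - 0.422) = 308.
From dH/dt = 0: 0.00333·308 - 0.366 = 0.0164C*, so C* = 0.659/0.0164 = 40.2.

B* ≈ 308, H* ≈ 56.6, C* ≈ 40.2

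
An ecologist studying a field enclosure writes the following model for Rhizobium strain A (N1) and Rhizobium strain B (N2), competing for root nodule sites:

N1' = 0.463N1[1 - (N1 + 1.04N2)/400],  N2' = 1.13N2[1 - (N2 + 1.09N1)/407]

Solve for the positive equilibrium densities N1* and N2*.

N1* ≈ 174, N2* ≈ 217

Setting both brackets to zero gives the nullclines N1 + 1.04N2 = 400 and 1.09N1 + N2 = 407.
Substituting N2 = 407 - 1.09N1 into the first: N1(1 - 1.04·1.09) = 400 - 1.04·407.
So N1* = -23.3/-0.134 = 174, and then N2* = 407 - 1.09·174 = 217.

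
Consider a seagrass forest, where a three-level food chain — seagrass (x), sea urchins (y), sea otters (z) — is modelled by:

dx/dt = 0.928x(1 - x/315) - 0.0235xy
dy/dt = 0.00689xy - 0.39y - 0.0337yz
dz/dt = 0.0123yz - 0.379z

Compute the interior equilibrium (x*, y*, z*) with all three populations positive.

From dz/dt = 0: 0.0123y* = 0.379, so y* = 30.8.
From dx/dt = 0: 0.928(1 - x*/315) = 0.0235·30.8, giving x* = 315·(1 - 0.78) = 69.2.
From dy/dt = 0: 0.00689·69.2 - 0.39 = 0.0337z*, so z* = 0.0869/0.0337 = 2.58.

x* ≈ 69.2, y* ≈ 30.8, z* ≈ 2.58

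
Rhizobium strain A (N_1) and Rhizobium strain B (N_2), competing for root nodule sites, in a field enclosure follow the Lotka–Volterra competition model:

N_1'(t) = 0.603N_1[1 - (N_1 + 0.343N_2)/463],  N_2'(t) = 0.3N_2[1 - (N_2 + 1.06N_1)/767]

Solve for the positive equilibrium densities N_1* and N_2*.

N_1* ≈ 314, N_2* ≈ 434

Setting both brackets to zero gives the nullclines N_1 + 0.343N_2 = 463 and 1.06N_1 + N_2 = 767.
Substituting N_2 = 767 - 1.06N_1 into the first: N_1(1 - 0.343·1.06) = 463 - 0.343·767.
So N_1* = 200/0.636 = 314, and then N_2* = 767 - 1.06·314 = 434.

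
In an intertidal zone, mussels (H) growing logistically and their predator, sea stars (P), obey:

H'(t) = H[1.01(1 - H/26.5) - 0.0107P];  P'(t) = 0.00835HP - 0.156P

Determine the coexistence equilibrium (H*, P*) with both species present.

From dP/dt = 0 with P > 0: 0.00835H* = 0.156, so H* = 18.7.
Substitute into dH/dt = 0: 1.01(1 - 18.7/26.5) = 0.0107P*.
The bracket is 0.295, giving P* = 0.298/0.0107 = 27.8.

H* ≈ 18.7, P* ≈ 27.8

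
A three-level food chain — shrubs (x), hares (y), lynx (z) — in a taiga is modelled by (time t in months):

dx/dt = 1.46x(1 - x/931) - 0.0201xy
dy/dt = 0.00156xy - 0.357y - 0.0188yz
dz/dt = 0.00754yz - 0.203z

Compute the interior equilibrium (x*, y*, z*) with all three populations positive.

From dz/dt = 0: 0.00754y* = 0.203, so y* = 26.9.
From dx/dt = 0: 1.46(1 - x*/931) = 0.0201·26.9, giving x* = 931·(1 - 0.371) = 586.
From dy/dt = 0: 0.00156·586 - 0.357 = 0.0188z*, so z* = 0.557/0.0188 = 29.6.

x* ≈ 586, y* ≈ 26.9, z* ≈ 29.6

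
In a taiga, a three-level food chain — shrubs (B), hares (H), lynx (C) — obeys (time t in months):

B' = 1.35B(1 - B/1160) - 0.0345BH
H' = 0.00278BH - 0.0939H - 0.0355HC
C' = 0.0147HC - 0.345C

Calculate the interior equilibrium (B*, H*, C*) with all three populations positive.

From dC/dt = 0: 0.0147H* = 0.345, so H* = 23.5.
From dB/dt = 0: 1.35(1 - B*/1160) = 0.0345·23.5, giving B* = 1160·(1 - 0.6) = 464.
From dH/dt = 0: 0.00278·464 - 0.0939 = 0.0355C*, so C* = 1.2/0.0355 = 33.7.

B* ≈ 464, H* ≈ 23.5, C* ≈ 33.7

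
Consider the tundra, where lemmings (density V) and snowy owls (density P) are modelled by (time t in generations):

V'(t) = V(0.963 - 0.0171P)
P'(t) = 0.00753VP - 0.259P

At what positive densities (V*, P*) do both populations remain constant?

V* ≈ 34.4, P* ≈ 56.3

Set dP/dt = 0 with P > 0: 0.00753V - 0.259 = 0, so V* = 0.259/0.00753 = 34.4.
Set dV/dt = 0 with V > 0: 0.963 - 0.0171P = 0, so P* = 0.963/0.0171 = 56.3.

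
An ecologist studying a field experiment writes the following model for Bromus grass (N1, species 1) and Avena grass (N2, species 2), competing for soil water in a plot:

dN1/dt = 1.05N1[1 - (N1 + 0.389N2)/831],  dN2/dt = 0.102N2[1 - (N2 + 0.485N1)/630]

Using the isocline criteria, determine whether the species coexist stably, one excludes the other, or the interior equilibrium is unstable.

Compare the nullcline intercepts: K1/α12 = 831/0.389 = 2140 > K2 = 630; K2/α21 = 630/0.485 = 1300 > K1 = 831.
Since both inequalities hold, each species can invade when rare, so the interior equilibrium is stable.

stable coexistence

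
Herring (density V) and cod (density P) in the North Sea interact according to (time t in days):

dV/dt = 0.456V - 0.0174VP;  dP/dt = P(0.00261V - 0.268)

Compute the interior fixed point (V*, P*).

V* ≈ 103, P* ≈ 26.2

Set dP/dt = 0 with P > 0: 0.00261V - 0.268 = 0, so V* = 0.268/0.00261 = 103.
Set dV/dt = 0 with V > 0: 0.456 - 0.0174P = 0, so P* = 0.456/0.0174 = 26.2.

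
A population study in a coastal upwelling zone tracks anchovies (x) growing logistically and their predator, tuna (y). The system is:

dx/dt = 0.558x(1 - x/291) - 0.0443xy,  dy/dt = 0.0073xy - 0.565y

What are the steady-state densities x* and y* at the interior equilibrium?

x* ≈ 77.4, y* ≈ 9.25

From dy/dt = 0 with y > 0: 0.0073x* = 0.565, so x* = 77.4.
Substitute into dx/dt = 0: 0.558(1 - 77.4/291) = 0.0443y*.
The bracket is 0.734, giving y* = 0.41/0.0443 = 9.25.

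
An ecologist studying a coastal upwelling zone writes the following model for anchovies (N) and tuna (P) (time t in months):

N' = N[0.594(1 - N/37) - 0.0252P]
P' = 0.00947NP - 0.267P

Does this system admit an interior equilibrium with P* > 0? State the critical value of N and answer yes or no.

The predator equation gives dP/dt > 0 only when N > 0.267/0.00947 = 28.2.
Without the predator, N → K = 37. Since 37 > 28.2, the predator can invade and persist.

Threshold N = 28.2; K > 28.2, so yes, the predator persists.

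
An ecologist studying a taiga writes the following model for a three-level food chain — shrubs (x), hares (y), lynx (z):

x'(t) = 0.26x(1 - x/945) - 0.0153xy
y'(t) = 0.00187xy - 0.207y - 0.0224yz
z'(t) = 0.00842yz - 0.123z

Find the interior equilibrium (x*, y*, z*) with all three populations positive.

From dz/dt = 0: 0.00842y* = 0.123, so y* = 14.6.
From dx/dt = 0: 0.26(1 - x*/945) = 0.0153·14.6, giving x* = 945·(1 - 0.86) = 133.
From dy/dt = 0: 0.00187·133 - 0.207 = 0.0224z*, so z* = 0.0411/0.0224 = 1.83.

x* ≈ 133, y* ≈ 14.6, z* ≈ 1.83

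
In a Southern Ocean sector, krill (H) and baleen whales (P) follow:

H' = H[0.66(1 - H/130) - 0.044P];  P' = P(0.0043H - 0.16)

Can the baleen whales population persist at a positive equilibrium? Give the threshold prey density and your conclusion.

Threshold H = 37.2; K > 37.2, so yes, the predator persists.

The predator equation gives dP/dt > 0 only when H > 0.16/0.0043 = 37.2.
Without the predator, H → K = 130. Since 130 > 37.2, the predator can invade and persist.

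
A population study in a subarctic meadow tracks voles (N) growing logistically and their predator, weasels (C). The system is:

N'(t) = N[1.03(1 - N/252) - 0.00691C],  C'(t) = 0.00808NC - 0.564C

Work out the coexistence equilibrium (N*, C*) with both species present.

From dC/dt = 0 with C > 0: 0.00808N* = 0.564, so N* = 69.8.
Substitute into dN/dt = 0: 1.03(1 - 69.8/252) = 0.00691C*.
The bracket is 0.723, giving C* = 0.745/0.00691 = 108.

N* ≈ 69.8, C* ≈ 108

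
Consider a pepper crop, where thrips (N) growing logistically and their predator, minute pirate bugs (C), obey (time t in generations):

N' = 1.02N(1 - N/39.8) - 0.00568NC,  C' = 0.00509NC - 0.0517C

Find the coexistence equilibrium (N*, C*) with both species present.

From dC/dt = 0 with C > 0: 0.00509N* = 0.0517, so N* = 10.2.
Substitute into dN/dt = 0: 1.02(1 - 10.2/39.8) = 0.00568C*.
The bracket is 0.745, giving C* = 0.76/0.00568 = 134.

N* ≈ 10.2, C* ≈ 134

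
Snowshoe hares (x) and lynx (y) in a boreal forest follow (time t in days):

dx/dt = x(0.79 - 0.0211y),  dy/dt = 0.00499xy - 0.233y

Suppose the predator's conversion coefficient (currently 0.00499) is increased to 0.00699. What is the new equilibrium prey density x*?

At the interior fixed point, setting dy/dt = 0 with y > 0 fixes x* = (predator death rate)/(xy coefficient) — independent of the other coefficients.
With the change, x* = 0.233/0.00699 = 33.3; it falls from 46.7.

x* ≈ 33.3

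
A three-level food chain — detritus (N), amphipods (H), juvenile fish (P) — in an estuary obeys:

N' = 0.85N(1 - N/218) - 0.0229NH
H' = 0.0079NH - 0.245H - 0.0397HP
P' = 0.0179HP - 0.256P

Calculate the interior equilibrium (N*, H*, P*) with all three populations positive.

N* ≈ 134, H* ≈ 14.3, P* ≈ 20.5

From dP/dt = 0: 0.0179H* = 0.256, so H* = 14.3.
From dN/dt = 0: 0.85(1 - N*/218) = 0.0229·14.3, giving N* = 218·(1 - 0.385) = 134.
From dH/dt = 0: 0.0079·134 - 0.245 = 0.0397P*, so P* = 0.814/0.0397 = 20.5.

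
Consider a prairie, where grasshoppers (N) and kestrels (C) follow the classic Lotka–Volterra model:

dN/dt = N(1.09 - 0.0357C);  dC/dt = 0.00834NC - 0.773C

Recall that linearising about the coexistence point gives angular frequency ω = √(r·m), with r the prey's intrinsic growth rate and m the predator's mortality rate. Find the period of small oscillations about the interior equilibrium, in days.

Here r = 1.09 and m = 0.773, so r·m = 0.843.
ω = √0.843 = 0.918 per day, hence T = 2π/ω ≈ 6.85 days.

T ≈ 6.85 days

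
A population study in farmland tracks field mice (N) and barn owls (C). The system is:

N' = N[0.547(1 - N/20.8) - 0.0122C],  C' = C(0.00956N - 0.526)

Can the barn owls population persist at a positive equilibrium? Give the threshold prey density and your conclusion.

Threshold N = 55; K < 55, so no, the predator goes extinct.

The predator equation gives dC/dt > 0 only when N > 0.526/0.00956 = 55.
Without the predator, N → K = 20.8. Since 20.8 < 55, the predator cannot invade.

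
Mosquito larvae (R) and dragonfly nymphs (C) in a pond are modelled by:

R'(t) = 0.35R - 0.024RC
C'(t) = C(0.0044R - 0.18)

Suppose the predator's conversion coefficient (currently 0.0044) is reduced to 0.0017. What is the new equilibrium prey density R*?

At the interior fixed point, setting dC/dt = 0 with C > 0 fixes R* = (predator death rate)/(RC coefficient) — independent of the other coefficients.
With the change, R* = 0.18/0.0017 = 106; it rises from 40.9.

R* ≈ 106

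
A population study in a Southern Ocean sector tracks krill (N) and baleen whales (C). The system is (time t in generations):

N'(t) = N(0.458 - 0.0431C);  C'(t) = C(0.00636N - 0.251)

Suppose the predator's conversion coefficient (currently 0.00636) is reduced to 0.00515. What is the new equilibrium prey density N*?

N* ≈ 48.7

At the interior fixed point, setting dC/dt = 0 with C > 0 fixes N* = (predator death rate)/(NC coefficient) — independent of the other coefficients.
With the change, N* = 0.251/0.00515 = 48.7; it rises from 39.5.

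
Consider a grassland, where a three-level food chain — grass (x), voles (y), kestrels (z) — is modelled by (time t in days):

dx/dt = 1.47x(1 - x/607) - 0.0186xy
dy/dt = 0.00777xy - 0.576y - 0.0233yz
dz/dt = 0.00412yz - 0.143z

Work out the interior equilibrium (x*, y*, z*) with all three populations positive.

x* ≈ 340, y* ≈ 34.7, z* ≈ 88.8

From dz/dt = 0: 0.00412y* = 0.143, so y* = 34.7.
From dx/dt = 0: 1.47(1 - x*/607) = 0.0186·34.7, giving x* = 607·(1 - 0.439) = 340.
From dy/dt = 0: 0.00777·340 - 0.576 = 0.0233z*, so z* = 2.07/0.0233 = 88.8.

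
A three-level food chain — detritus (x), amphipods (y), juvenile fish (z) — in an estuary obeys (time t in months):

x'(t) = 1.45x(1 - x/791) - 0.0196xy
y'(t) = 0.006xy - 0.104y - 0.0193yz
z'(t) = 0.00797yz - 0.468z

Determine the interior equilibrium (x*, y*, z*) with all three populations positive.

x* ≈ 163, y* ≈ 58.7, z* ≈ 45.3

From dz/dt = 0: 0.00797y* = 0.468, so y* = 58.7.
From dx/dt = 0: 1.45(1 - x*/791) = 0.0196·58.7, giving x* = 791·(1 - 0.794) = 163.
From dy/dt = 0: 0.006·163 - 0.104 = 0.0193z*, so z* = 0.875/0.0193 = 45.3.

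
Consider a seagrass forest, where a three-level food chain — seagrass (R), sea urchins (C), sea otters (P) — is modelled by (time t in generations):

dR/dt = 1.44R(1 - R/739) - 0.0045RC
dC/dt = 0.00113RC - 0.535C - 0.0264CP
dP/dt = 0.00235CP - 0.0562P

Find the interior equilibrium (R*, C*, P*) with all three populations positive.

From dP/dt = 0: 0.00235C* = 0.0562, so C* = 23.9.
From dR/dt = 0: 1.44(1 - R*/739) = 0.0045·23.9, giving R* = 739·(1 - 0.0747) = 684.
From dC/dt = 0: 0.00113·684 - 0.535 = 0.0264P*, so P* = 0.238/0.0264 = 9.

R* ≈ 684, C* ≈ 23.9, P* ≈ 9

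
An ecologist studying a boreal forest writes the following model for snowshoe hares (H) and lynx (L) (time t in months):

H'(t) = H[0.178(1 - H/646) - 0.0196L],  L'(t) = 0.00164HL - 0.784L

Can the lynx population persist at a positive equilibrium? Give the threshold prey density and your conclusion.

Threshold H = 478; K > 478, so yes, the predator persists.

The predator equation gives dL/dt > 0 only when H > 0.784/0.00164 = 478.
Without the predator, H → K = 646. Since 646 > 478, the predator can invade and persist.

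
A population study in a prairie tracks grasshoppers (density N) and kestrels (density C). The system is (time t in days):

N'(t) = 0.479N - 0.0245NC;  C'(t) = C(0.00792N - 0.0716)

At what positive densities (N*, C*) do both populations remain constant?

N* ≈ 9.04, C* ≈ 19.6

Set dC/dt = 0 with C > 0: 0.00792N - 0.0716 = 0, so N* = 0.0716/0.00792 = 9.04.
Set dN/dt = 0 with N > 0: 0.479 - 0.0245C = 0, so C* = 0.479/0.0245 = 19.6.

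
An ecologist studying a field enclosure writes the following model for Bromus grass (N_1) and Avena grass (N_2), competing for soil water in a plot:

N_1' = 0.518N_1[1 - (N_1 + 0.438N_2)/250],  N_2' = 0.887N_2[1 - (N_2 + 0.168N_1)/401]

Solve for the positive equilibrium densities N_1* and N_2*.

Setting both brackets to zero gives the nullclines N_1 + 0.438N_2 = 250 and 0.168N_1 + N_2 = 401.
Substituting N_2 = 401 - 0.168N_1 into the first: N_1(1 - 0.438·0.168) = 250 - 0.438·401.
So N_1* = 74.4/0.926 = 80.3, and then N_2* = 401 - 0.168·80.3 = 388.

N_1* ≈ 80.3, N_2* ≈ 388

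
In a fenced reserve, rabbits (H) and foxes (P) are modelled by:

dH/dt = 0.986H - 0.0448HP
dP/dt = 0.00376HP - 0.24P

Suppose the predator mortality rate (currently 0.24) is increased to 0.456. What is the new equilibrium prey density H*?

H* ≈ 121

At the interior fixed point, setting dP/dt = 0 with P > 0 fixes H* = (predator death rate)/(HP coefficient) — independent of the other coefficients.
With the change, H* = 0.456/0.00376 = 121; it rises from 63.8.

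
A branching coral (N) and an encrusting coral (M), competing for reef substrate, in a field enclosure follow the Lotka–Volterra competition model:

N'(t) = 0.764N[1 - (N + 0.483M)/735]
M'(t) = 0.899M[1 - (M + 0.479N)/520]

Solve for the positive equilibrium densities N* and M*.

Setting both brackets to zero gives the nullclines N + 0.483M = 735 and 0.479N + M = 520.
Substituting M = 520 - 0.479N into the first: N(1 - 0.483·0.479) = 735 - 0.483·520.
So N* = 484/0.769 = 629, and then M* = 520 - 0.479·629 = 218.

N* ≈ 629, M* ≈ 218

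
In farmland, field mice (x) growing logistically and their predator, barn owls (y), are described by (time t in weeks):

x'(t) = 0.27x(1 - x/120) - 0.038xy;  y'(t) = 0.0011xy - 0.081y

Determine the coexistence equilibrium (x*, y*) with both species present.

x* ≈ 73.6, y* ≈ 2.75

From dy/dt = 0 with y > 0: 0.0011x* = 0.081, so x* = 73.6.
Substitute into dx/dt = 0: 0.27(1 - 73.6/120) = 0.038y*.
The bracket is 0.386, giving y* = 0.104/0.038 = 2.75.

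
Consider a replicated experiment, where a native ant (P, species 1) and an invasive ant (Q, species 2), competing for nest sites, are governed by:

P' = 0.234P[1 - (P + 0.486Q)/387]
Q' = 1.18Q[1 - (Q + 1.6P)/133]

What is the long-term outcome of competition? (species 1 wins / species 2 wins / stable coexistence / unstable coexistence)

species 1 excludes species 2

Compare the nullcline intercepts: K1/α12 = 387/0.486 = 796 > K2 = 133; K2/α21 = 133/1.6 = 83.1 < K1 = 387.
Since the inequalities point opposite ways, species 1 can invade but species 2 cannot.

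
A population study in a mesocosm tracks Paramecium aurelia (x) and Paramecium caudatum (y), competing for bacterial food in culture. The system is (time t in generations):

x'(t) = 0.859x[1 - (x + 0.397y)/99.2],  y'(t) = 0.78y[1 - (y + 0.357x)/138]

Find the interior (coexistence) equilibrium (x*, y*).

x* ≈ 51.7, y* ≈ 120

Setting both brackets to zero gives the nullclines x + 0.397y = 99.2 and 0.357x + y = 138.
Substituting y = 138 - 0.357x into the first: x(1 - 0.397·0.357) = 99.2 - 0.397·138.
So x* = 44.4/0.858 = 51.7, and then y* = 138 - 0.357·51.7 = 120.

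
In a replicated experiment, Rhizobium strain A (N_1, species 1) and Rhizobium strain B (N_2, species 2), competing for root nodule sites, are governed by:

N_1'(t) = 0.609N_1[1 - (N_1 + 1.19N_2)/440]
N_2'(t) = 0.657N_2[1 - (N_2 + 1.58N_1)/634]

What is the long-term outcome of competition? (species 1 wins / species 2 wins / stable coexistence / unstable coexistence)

unstable coexistence (outcome depends on initial conditions)

Compare the nullcline intercepts: K1/α12 = 440/1.19 = 370 < K2 = 634; K2/α21 = 634/1.58 = 401 < K1 = 440.
Since both are reversed, neither can invade when rare; the interior point is a saddle.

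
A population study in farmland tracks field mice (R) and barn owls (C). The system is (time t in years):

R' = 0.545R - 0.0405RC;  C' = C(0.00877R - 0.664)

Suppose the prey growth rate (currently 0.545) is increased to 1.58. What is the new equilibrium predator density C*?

At the interior fixed point, setting dR/dt = 0 with R > 0 fixes C* = (prey growth rate)/(RC coefficient) — independent of the other coefficients.
With the change, C* = 1.58/0.0405 = 39; it rises from 13.5.

C* ≈ 39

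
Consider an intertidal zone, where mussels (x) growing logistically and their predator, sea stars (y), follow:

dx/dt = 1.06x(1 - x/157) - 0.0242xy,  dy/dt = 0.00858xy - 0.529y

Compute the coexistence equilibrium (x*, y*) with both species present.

From dy/dt = 0 with y > 0: 0.00858x* = 0.529, so x* = 61.7.
Substitute into dx/dt = 0: 1.06(1 - 61.7/157) = 0.0242y*.
The bracket is 0.607, giving y* = 0.644/0.0242 = 26.6.

x* ≈ 61.7, y* ≈ 26.6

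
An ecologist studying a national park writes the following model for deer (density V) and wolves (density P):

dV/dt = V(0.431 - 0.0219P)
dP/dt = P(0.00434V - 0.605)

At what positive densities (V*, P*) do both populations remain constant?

V* ≈ 139, P* ≈ 19.7

Set dP/dt = 0 with P > 0: 0.00434V - 0.605 = 0, so V* = 0.605/0.00434 = 139.
Set dV/dt = 0 with V > 0: 0.431 - 0.0219P = 0, so P* = 0.431/0.0219 = 19.7.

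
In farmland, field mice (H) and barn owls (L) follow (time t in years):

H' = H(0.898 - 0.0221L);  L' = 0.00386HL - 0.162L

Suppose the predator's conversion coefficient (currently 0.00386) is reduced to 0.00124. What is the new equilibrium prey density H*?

H* ≈ 131

At the interior fixed point, setting dL/dt = 0 with L > 0 fixes H* = (predator death rate)/(HL coefficient) — independent of the other coefficients.
With the change, H* = 0.162/0.00124 = 131; it rises from 42.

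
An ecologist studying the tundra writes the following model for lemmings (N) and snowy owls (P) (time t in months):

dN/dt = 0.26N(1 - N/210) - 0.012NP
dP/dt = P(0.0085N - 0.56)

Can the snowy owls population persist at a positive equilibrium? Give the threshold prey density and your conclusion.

The predator equation gives dP/dt > 0 only when N > 0.56/0.0085 = 65.9.
Without the predator, N → K = 210. Since 210 > 65.9, the predator can invade and persist.

Threshold N = 65.9; K > 65.9, so yes, the predator persists.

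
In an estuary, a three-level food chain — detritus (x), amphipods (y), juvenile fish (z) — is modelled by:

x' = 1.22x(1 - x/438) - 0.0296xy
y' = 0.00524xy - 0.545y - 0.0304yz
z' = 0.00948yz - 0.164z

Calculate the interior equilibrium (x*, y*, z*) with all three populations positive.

x* ≈ 254, y* ≈ 17.3, z* ≈ 25.9

From dz/dt = 0: 0.00948y* = 0.164, so y* = 17.3.
From dx/dt = 0: 1.22(1 - x*/438) = 0.0296·17.3, giving x* = 438·(1 - 0.42) = 254.
From dy/dt = 0: 0.00524·254 - 0.545 = 0.0304z*, so z* = 0.787/0.0304 = 25.9.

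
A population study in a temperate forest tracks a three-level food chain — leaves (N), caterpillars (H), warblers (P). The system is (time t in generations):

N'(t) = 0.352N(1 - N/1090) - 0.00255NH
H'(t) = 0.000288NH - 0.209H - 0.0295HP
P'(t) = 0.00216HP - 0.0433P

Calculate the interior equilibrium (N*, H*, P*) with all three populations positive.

N* ≈ 932, H* ≈ 20, P* ≈ 2.01

From dP/dt = 0: 0.00216H* = 0.0433, so H* = 20.
From dN/dt = 0: 0.352(1 - N*/1090) = 0.00255·20, giving N* = 1090·(1 - 0.145) = 932.
From dH/dt = 0: 0.000288·932 - 0.209 = 0.0295P*, so P* = 0.0593/0.0295 = 2.01.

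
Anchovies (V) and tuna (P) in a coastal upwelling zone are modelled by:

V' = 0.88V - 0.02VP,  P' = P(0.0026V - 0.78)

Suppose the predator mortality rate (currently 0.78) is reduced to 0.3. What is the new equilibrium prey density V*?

At the interior fixed point, setting dP/dt = 0 with P > 0 fixes V* = (predator death rate)/(VP coefficient) — independent of the other coefficients.
With the change, V* = 0.3/0.0026 = 115; it falls from 300.

V* ≈ 115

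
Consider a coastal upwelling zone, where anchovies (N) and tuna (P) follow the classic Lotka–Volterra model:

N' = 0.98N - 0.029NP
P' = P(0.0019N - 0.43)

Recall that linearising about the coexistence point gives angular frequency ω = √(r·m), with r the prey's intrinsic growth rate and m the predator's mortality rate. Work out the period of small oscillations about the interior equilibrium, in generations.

Here r = 0.98 and m = 0.43, so r·m = 0.421.
ω = √0.421 = 0.649 per generation, hence T = 2π/ω ≈ 9.68 generations.

T ≈ 9.68 generations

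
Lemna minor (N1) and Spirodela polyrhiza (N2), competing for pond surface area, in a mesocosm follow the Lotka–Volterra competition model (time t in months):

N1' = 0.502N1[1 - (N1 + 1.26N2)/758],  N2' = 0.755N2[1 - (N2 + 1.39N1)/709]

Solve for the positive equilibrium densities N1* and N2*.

Setting both brackets to zero gives the nullclines N1 + 1.26N2 = 758 and 1.39N1 + N2 = 709.
Substituting N2 = 709 - 1.39N1 into the first: N1(1 - 1.26·1.39) = 758 - 1.26·709.
So N1* = -135/-0.751 = 180, and then N2* = 709 - 1.39·180 = 459.

N1* ≈ 180, N2* ≈ 459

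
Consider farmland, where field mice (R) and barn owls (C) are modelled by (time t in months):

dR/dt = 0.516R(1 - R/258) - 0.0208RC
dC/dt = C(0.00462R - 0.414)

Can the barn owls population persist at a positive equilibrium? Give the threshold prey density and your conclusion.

The predator equation gives dC/dt > 0 only when R > 0.414/0.00462 = 89.6.
Without the predator, R → K = 258. Since 258 > 89.6, the predator can invade and persist.

Threshold R = 89.6; K > 89.6, so yes, the predator persists.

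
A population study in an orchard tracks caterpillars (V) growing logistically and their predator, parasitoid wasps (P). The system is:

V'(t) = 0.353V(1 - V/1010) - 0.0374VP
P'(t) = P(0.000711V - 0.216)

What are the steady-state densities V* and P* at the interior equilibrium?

V* ≈ 304, P* ≈ 6.6

From dP/dt = 0 with P > 0: 0.000711V* = 0.216, so V* = 304.
Substitute into dV/dt = 0: 0.353(1 - 304/1010) = 0.0374P*.
The bracket is 0.699, giving P* = 0.247/0.0374 = 6.6.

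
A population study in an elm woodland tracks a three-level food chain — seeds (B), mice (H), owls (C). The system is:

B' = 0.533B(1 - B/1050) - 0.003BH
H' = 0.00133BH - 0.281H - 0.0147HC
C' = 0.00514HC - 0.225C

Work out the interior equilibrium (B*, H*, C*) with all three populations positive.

From dC/dt = 0: 0.00514H* = 0.225, so H* = 43.8.
From dB/dt = 0: 0.533(1 - B*/1050) = 0.003·43.8, giving B* = 1050·(1 - 0.246) = 791.
From dH/dt = 0: 0.00133·791 - 0.281 = 0.0147C*, so C* = 0.771/0.0147 = 52.5.

B* ≈ 791, H* ≈ 43.8, C* ≈ 52.5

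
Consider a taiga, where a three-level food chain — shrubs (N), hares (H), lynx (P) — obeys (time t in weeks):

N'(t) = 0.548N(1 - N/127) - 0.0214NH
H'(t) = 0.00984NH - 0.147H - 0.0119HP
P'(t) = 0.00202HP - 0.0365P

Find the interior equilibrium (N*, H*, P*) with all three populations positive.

N* ≈ 37.4, H* ≈ 18.1, P* ≈ 18.6

From dP/dt = 0: 0.00202H* = 0.0365, so H* = 18.1.
From dN/dt = 0: 0.548(1 - N*/127) = 0.0214·18.1, giving N* = 127·(1 - 0.706) = 37.4.
From dH/dt = 0: 0.00984·37.4 - 0.147 = 0.0119P*, so P* = 0.221/0.0119 = 18.6.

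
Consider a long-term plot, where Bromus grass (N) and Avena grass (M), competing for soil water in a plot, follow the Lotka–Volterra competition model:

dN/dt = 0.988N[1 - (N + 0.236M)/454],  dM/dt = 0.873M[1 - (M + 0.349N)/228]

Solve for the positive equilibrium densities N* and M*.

Setting both brackets to zero gives the nullclines N + 0.236M = 454 and 0.349N + M = 228.
Substituting M = 228 - 0.349N into the first: N(1 - 0.236·0.349) = 454 - 0.236·228.
So N* = 400/0.918 = 436, and then M* = 228 - 0.349·436 = 75.8.

N* ≈ 436, M* ≈ 75.8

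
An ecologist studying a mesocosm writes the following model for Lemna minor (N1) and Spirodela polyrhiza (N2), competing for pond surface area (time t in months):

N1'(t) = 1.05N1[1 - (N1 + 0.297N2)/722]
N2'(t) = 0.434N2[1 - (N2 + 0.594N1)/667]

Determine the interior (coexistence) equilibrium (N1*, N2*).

Setting both brackets to zero gives the nullclines N1 + 0.297N2 = 722 and 0.594N1 + N2 = 667.
Substituting N2 = 667 - 0.594N1 into the first: N1(1 - 0.297·0.594) = 722 - 0.297·667.
So N1* = 524/0.824 = 636, and then N2* = 667 - 0.594·636 = 289.

N1* ≈ 636, N2* ≈ 289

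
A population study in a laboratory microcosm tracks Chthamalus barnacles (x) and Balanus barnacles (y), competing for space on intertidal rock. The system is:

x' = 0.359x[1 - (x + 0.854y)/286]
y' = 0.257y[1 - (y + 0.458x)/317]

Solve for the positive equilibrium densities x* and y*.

x* ≈ 25.1, y* ≈ 306

Setting both brackets to zero gives the nullclines x + 0.854y = 286 and 0.458x + y = 317.
Substituting y = 317 - 0.458x into the first: x(1 - 0.854·0.458) = 286 - 0.854·317.
So x* = 15.3/0.609 = 25.1, and then y* = 317 - 0.458·25.1 = 306.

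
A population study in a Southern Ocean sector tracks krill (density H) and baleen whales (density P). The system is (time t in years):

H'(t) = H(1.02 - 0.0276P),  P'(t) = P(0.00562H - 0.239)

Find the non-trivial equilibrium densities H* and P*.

H* ≈ 42.5, P* ≈ 37

Set dP/dt = 0 with P > 0: 0.00562H - 0.239 = 0, so H* = 0.239/0.00562 = 42.5.
Set dH/dt = 0 with H > 0: 1.02 - 0.0276P = 0, so P* = 1.02/0.0276 = 37.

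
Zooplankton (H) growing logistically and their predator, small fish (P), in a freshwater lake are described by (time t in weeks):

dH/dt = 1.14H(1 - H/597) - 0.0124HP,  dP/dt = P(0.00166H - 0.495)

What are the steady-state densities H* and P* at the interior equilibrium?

H* ≈ 298, P* ≈ 46

From dP/dt = 0 with P > 0: 0.00166H* = 0.495, so H* = 298.
Substitute into dH/dt = 0: 1.14(1 - 298/597) = 0.0124P*.
The bracket is 0.501, giving P* = 0.571/0.0124 = 46.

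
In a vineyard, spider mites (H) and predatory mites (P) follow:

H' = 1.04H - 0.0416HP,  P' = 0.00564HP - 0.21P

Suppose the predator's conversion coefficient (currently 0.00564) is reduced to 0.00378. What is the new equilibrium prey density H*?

H* ≈ 55.6

At the interior fixed point, setting dP/dt = 0 with P > 0 fixes H* = (predator death rate)/(HP coefficient) — independent of the other coefficients.
With the change, H* = 0.21/0.00378 = 55.6; it rises from 37.2.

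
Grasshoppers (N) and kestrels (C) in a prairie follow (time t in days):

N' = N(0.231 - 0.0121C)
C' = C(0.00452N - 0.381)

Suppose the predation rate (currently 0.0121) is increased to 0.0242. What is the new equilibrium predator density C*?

C* ≈ 9.55

At the interior fixed point, setting dN/dt = 0 with N > 0 fixes C* = (prey growth rate)/(NC coefficient) — independent of the other coefficients.
With the change, C* = 0.231/0.0242 = 9.55; it falls from 19.1.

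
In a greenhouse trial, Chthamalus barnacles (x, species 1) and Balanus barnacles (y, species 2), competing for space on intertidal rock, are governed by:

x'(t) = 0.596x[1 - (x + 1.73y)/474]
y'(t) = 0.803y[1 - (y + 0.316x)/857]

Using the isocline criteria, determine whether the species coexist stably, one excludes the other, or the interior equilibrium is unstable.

species 2 excludes species 1

Compare the nullcline intercepts: K1/α12 = 474/1.73 = 274 < K2 = 857; K2/α21 = 857/0.316 = 2710 > K1 = 474.
Since the inequalities point opposite ways, species 2 can invade but species 1 cannot.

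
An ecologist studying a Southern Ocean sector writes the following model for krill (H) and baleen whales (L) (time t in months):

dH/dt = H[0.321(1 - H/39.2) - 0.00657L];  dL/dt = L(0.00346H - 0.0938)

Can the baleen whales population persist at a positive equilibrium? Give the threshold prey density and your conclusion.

The predator equation gives dL/dt > 0 only when H > 0.0938/0.00346 = 27.1.
Without the predator, H → K = 39.2. Since 39.2 > 27.1, the predator can invade and persist.

Threshold H = 27.1; K > 27.1, so yes, the predator persists.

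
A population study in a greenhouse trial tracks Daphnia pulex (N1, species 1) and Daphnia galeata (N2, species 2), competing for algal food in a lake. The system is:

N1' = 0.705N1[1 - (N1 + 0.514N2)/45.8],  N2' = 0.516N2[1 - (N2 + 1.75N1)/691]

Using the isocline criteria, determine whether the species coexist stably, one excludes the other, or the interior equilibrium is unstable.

species 2 excludes species 1

Compare the nullcline intercepts: K1/α12 = 45.8/0.514 = 89.1 < K2 = 691; K2/α21 = 691/1.75 = 395 > K1 = 45.8.
Since the inequalities point opposite ways, species 2 can invade but species 1 cannot.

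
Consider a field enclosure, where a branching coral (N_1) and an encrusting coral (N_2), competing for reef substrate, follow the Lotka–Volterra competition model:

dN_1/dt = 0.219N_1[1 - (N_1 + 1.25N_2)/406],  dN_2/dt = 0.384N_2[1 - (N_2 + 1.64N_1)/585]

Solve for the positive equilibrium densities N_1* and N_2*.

N_1* ≈ 310, N_2* ≈ 77

Setting both brackets to zero gives the nullclines N_1 + 1.25N_2 = 406 and 1.64N_1 + N_2 = 585.
Substituting N_2 = 585 - 1.64N_1 into the first: N_1(1 - 1.25·1.64) = 406 - 1.25·585.
So N_1* = -325/-1.05 = 310, and then N_2* = 585 - 1.64·310 = 77.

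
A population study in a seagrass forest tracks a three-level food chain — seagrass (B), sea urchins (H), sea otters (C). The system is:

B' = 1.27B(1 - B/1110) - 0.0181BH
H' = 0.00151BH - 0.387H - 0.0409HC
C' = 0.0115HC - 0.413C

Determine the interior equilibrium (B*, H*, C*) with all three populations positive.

B* ≈ 542, H* ≈ 35.9, C* ≈ 10.5

From dC/dt = 0: 0.0115H* = 0.413, so H* = 35.9.
From dB/dt = 0: 1.27(1 - B*/1110) = 0.0181·35.9, giving B* = 1110·(1 - 0.512) = 542.
From dH/dt = 0: 0.00151·542 - 0.387 = 0.0409C*, so C* = 0.431/0.0409 = 10.5.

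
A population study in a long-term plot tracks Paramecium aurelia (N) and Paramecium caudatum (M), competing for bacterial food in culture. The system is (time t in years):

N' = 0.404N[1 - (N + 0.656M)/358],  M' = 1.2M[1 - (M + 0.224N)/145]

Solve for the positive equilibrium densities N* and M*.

Setting both brackets to zero gives the nullclines N + 0.656M = 358 and 0.224N + M = 145.
Substituting M = 145 - 0.224N into the first: N(1 - 0.656·0.224) = 358 - 0.656·145.
So N* = 263/0.853 = 308, and then M* = 145 - 0.224·308 = 76.

N* ≈ 308, M* ≈ 76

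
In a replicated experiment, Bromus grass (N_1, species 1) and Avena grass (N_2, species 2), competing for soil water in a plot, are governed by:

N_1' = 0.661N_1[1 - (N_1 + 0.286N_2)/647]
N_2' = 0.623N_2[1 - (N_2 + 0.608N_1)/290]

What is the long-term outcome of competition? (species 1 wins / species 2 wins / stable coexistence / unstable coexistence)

species 1 excludes species 2

Compare the nullcline intercepts: K1/α12 = 647/0.286 = 2260 > K2 = 290; K2/α21 = 290/0.608 = 477 < K1 = 647.
Since the inequalities point opposite ways, species 1 can invade but species 2 cannot.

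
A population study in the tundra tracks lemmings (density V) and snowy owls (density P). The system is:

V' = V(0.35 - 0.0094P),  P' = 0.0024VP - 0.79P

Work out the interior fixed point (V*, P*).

V* ≈ 329, P* ≈ 37.2

Set dP/dt = 0 with P > 0: 0.0024V - 0.79 = 0, so V* = 0.79/0.0024 = 329.
Set dV/dt = 0 with V > 0: 0.35 - 0.0094P = 0, so P* = 0.35/0.0094 = 37.2.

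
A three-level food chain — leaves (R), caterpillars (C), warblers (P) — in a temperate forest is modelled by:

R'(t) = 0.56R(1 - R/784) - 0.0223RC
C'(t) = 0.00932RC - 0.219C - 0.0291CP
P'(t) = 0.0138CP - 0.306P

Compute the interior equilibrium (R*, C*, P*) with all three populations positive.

From dP/dt = 0: 0.0138C* = 0.306, so C* = 22.2.
From dR/dt = 0: 0.56(1 - R*/784) = 0.0223·22.2, giving R* = 784·(1 - 0.883) = 91.7.
From dC/dt = 0: 0.00932·91.7 - 0.219 = 0.0291P*, so P* = 0.636/0.0291 = 21.9.

R* ≈ 91.7, C* ≈ 22.2, P* ≈ 21.9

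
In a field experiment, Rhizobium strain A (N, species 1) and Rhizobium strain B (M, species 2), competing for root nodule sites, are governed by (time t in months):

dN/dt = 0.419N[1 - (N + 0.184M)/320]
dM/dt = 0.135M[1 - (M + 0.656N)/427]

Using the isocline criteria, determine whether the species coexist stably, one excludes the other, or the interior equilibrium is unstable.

Compare the nullcline intercepts: K1/α12 = 320/0.184 = 1740 > K2 = 427; K2/α21 = 427/0.656 = 651 > K1 = 320.
Since both inequalities hold, each species can invade when rare, so the interior equilibrium is stable.

stable coexistence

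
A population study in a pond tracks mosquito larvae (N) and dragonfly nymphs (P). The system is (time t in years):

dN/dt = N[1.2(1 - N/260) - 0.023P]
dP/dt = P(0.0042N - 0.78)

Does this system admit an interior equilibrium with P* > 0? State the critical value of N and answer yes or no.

Threshold N = 186; K > 186, so yes, the predator persists.

The predator equation gives dP/dt > 0 only when N > 0.78/0.0042 = 186.
Without the predator, N → K = 260. Since 260 > 186, the predator can invade and persist.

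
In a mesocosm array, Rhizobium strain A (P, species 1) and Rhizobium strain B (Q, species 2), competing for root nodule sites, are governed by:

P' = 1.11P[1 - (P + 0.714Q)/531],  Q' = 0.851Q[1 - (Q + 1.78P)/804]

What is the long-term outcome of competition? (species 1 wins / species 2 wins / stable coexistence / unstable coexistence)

unstable coexistence (outcome depends on initial conditions)

Compare the nullcline intercepts: K1/α12 = 531/0.714 = 744 < K2 = 804; K2/α21 = 804/1.78 = 452 < K1 = 531.
Since both are reversed, neither can invade when rare; the interior point is a saddle.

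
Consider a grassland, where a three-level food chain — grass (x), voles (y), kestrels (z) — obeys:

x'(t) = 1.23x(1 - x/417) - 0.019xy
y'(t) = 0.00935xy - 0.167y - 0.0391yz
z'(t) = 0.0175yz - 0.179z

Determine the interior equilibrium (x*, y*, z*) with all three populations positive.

x* ≈ 351, y* ≈ 10.2, z* ≈ 79.7

From dz/dt = 0: 0.0175y* = 0.179, so y* = 10.2.
From dx/dt = 0: 1.23(1 - x*/417) = 0.019·10.2, giving x* = 417·(1 - 0.158) = 351.
From dy/dt = 0: 0.00935·351 - 0.167 = 0.0391z*, so z* = 3.12/0.0391 = 79.7.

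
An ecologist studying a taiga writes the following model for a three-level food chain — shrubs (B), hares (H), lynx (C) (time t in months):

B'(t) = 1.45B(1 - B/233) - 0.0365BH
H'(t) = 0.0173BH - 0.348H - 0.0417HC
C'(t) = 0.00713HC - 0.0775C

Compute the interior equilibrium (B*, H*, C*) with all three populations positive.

B* ≈ 169, H* ≈ 10.9, C* ≈ 61.9

From dC/dt = 0: 0.00713H* = 0.0775, so H* = 10.9.
From dB/dt = 0: 1.45(1 - B*/233) = 0.0365·10.9, giving B* = 233·(1 - 0.274) = 169.
From dH/dt = 0: 0.0173·169 - 0.348 = 0.0417C*, so C* = 2.58/0.0417 = 61.9.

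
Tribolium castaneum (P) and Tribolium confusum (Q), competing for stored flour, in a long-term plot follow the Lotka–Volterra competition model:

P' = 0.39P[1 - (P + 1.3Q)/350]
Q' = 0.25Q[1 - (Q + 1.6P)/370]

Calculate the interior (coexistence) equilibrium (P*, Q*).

Setting both brackets to zero gives the nullclines P + 1.3Q = 350 and 1.6P + Q = 370.
Substituting Q = 370 - 1.6P into the first: P(1 - 1.3·1.6) = 350 - 1.3·370.
So P* = -131/-1.08 = 121, and then Q* = 370 - 1.6·121 = 176.

P* ≈ 121, Q* ≈ 176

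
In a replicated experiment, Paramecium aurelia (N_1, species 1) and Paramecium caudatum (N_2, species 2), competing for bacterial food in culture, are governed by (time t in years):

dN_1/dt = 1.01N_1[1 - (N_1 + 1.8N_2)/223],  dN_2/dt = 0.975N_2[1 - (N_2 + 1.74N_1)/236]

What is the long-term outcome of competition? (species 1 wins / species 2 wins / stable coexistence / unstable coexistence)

unstable coexistence (outcome depends on initial conditions)

Compare the nullcline intercepts: K1/α12 = 223/1.8 = 124 < K2 = 236; K2/α21 = 236/1.74 = 136 < K1 = 223.
Since both are reversed, neither can invade when rare; the interior point is a saddle.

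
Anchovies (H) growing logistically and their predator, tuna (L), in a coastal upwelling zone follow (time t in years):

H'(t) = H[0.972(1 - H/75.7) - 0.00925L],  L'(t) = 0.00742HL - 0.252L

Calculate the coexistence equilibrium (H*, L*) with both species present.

H* ≈ 34, L* ≈ 57.9

From dL/dt = 0 with L > 0: 0.00742H* = 0.252, so H* = 34.
Substitute into dH/dt = 0: 0.972(1 - 34/75.7) = 0.00925L*.
The bracket is 0.551, giving L* = 0.536/0.00925 = 57.9.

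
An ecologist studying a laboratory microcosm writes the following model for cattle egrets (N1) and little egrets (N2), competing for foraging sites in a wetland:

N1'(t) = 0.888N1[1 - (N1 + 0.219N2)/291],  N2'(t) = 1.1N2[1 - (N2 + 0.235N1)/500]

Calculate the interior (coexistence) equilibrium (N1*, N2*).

Setting both brackets to zero gives the nullclines N1 + 0.219N2 = 291 and 0.235N1 + N2 = 500.
Substituting N2 = 500 - 0.235N1 into the first: N1(1 - 0.219·0.235) = 291 - 0.219·500.
So N1* = 182/0.949 = 191, and then N2* = 500 - 0.235·191 = 455.

N1* ≈ 191, N2* ≈ 455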